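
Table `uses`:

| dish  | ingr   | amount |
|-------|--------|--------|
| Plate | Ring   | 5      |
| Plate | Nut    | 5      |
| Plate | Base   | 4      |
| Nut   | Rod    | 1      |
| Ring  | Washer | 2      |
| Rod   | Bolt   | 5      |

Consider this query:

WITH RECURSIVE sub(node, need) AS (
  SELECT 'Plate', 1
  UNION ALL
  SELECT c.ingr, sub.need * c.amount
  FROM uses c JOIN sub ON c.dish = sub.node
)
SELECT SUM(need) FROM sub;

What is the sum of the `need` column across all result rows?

Base: (Plate, need=1).
Iteration 1: components of {Plate} -> Base = 1*4 = 4, Nut = 1*5 = 5, Ring = 1*5 = 5.
Iteration 2: components of {Base,Nut,Ring} -> Rod = 5*1 = 5, Washer = 5*2 = 10.
Iteration 3: components of {Rod,Washer} -> Bolt = 5*5 = 25.
Iteration 4: no further components; recursion stops.
SUM(need) = 1 + 5 + 5 + 4 + 10 + 5 + 25 = 55.

55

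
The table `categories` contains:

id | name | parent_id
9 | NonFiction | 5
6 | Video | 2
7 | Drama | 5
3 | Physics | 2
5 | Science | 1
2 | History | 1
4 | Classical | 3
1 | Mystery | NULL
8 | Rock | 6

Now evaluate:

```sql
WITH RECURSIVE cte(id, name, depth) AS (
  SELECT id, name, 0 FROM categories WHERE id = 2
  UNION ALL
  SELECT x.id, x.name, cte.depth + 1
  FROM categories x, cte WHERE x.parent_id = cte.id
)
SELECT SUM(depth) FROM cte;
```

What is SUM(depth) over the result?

Base: id=2 (History) at depth 0.
Iteration 1: rows with parent_id in {2} -> Physics (id 3, depth 1), Video (id 6, depth 1).
Iteration 2: rows with parent_id in {3,6} -> Classical (id 4, depth 2), Rock (id 8, depth 2).
Iteration 3: no rows with parent_id in {4,8}; recursion stops.
SUM(depth) = 0 + 1 + 1 + 2 + 2 = 6.

6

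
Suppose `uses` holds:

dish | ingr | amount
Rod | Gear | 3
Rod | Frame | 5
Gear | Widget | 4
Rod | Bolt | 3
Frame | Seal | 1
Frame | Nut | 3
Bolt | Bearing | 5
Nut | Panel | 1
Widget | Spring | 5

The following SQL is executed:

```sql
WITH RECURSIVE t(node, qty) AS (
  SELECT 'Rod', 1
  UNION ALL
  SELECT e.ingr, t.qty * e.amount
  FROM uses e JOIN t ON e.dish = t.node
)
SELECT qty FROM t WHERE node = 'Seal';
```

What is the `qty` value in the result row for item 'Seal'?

5

Base: (Rod, qty=1).
Iteration 1: components of {Rod} -> Bolt = 1*3 = 3, Frame = 1*5 = 5, Gear = 1*3 = 3.
Iteration 2: components of {Bolt,Frame,Gear} -> Bearing = 3*5 = 15, Nut = 5*3 = 15, Seal = 5*1 = 5, Widget = 3*4 = 12.
Iteration 3: components of {Bearing,Nut,Seal,Widget} -> Panel = 15*1 = 15, Spring = 12*5 = 60.
Iteration 4: no further components; recursion stops.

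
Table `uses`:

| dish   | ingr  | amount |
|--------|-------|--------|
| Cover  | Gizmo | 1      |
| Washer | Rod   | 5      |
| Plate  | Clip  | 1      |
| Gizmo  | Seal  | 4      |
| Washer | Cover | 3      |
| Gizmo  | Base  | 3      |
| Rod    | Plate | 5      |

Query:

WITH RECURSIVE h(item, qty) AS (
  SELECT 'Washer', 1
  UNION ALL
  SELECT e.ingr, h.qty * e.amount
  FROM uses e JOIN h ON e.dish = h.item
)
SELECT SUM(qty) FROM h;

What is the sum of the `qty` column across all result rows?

83

Base: (Washer, qty=1).
Iteration 1: components of {Washer} -> Cover = 1*3 = 3, Rod = 1*5 = 5.
Iteration 2: components of {Cover,Rod} -> Gizmo = 3*1 = 3, Plate = 5*5 = 25.
Iteration 3: components of {Gizmo,Plate} -> Base = 3*3 = 9, Clip = 25*1 = 25, Seal = 3*4 = 12.
Iteration 4: no further components; recursion stops.
SUM(qty) = 1 + 5 + 3 + 25 + 3 + 25 + 12 + 9 = 83.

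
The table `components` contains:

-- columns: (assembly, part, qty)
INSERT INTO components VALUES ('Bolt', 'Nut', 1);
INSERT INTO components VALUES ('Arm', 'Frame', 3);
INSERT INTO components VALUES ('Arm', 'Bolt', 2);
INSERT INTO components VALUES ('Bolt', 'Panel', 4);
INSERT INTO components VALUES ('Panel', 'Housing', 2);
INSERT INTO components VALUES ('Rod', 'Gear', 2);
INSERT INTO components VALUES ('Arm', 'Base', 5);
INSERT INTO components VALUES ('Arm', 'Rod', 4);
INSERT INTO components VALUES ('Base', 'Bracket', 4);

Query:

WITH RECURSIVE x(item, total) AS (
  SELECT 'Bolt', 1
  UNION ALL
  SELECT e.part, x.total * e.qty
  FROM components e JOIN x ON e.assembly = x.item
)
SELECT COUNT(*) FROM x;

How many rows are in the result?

Base: (Bolt, total=1).
Iteration 1: components of {Bolt} -> Nut = 1*1 = 1, Panel = 1*4 = 4.
Iteration 2: components of {Nut,Panel} -> Housing = 4*2 = 8.
Iteration 3: no further components; recursion stops.
Total rows emitted: 4.

4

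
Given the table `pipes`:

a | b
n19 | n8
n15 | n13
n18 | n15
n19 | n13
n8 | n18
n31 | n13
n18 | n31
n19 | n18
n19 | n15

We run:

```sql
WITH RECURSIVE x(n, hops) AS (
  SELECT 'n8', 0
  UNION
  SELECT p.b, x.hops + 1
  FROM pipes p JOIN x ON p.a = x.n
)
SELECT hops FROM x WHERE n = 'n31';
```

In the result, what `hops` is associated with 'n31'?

2

Base: (n8, hops=0).
Iteration 1: edges from {n8} -> (n18, hops=1).
Iteration 2: edges from {n18} -> (n15, hops=2), (n31, hops=2).
Iteration 3: edges from {n15,n31} -> (n13, hops=3). [UNION drops 1 duplicate row(s)]
Iteration 4: no outgoing edges from {n13}; recursion stops.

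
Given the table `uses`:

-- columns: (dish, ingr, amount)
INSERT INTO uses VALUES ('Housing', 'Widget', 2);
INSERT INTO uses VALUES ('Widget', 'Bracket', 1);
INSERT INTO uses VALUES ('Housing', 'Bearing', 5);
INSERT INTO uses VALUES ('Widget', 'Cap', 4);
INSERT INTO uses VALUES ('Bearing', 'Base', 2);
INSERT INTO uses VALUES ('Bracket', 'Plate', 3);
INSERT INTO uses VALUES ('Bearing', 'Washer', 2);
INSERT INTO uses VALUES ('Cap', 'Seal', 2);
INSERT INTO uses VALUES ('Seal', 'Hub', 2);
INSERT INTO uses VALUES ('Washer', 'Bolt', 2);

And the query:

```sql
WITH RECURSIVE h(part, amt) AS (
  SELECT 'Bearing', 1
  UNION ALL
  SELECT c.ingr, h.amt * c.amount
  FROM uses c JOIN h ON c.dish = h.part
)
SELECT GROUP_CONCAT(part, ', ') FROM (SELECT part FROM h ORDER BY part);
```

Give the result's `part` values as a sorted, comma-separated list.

Base, Bearing, Bolt, Washer

Base: (Bearing, amt=1).
Iteration 1: components of {Bearing} -> Base = 1*2 = 2, Washer = 1*2 = 2.
Iteration 2: components of {Base,Washer} -> Bolt = 2*2 = 4.
Iteration 3: no further components; recursion stops.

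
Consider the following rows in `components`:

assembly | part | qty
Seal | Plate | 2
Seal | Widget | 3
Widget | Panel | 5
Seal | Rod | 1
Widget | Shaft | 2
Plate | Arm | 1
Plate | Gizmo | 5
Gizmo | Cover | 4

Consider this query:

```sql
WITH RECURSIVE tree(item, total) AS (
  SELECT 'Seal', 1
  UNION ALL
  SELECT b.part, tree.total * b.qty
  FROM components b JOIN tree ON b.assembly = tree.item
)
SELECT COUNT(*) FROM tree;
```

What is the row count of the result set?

Base: (Seal, total=1).
Iteration 1: components of {Seal} -> Plate = 1*2 = 2, Rod = 1*1 = 1, Widget = 1*3 = 3.
Iteration 2: components of {Plate,Rod,Widget} -> Arm = 2*1 = 2, Gizmo = 2*5 = 10, Panel = 3*5 = 15, Shaft = 3*2 = 6.
Iteration 3: components of {Arm,Gizmo,Panel,Shaft} -> Cover = 10*4 = 40.
Iteration 4: no further components; recursion stops.
Total rows emitted: 9.

9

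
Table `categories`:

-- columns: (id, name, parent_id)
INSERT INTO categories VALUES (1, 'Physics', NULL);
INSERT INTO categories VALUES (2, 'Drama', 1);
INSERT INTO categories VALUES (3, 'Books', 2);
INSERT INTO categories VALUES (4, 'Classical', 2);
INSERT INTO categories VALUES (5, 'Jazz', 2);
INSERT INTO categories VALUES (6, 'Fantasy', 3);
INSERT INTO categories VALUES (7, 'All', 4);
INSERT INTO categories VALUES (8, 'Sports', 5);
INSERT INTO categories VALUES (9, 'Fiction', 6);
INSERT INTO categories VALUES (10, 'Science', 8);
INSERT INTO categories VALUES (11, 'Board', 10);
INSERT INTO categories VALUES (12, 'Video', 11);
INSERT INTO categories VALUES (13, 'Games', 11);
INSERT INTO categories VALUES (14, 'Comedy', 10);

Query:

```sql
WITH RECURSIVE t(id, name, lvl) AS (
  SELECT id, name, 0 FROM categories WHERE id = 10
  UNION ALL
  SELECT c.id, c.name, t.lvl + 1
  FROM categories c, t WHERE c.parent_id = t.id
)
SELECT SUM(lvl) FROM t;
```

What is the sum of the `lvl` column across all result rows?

Base: id=10 (Science) at lvl 0.
Iteration 1: rows with parent_id in {10} -> Board (id 11, lvl 1), Comedy (id 14, lvl 1).
Iteration 2: rows with parent_id in {11,14} -> Video (id 12, lvl 2), Games (id 13, lvl 2).
Iteration 3: no rows with parent_id in {12,13}; recursion stops.
SUM(lvl) = 0 + 1 + 1 + 2 + 2 = 6.

6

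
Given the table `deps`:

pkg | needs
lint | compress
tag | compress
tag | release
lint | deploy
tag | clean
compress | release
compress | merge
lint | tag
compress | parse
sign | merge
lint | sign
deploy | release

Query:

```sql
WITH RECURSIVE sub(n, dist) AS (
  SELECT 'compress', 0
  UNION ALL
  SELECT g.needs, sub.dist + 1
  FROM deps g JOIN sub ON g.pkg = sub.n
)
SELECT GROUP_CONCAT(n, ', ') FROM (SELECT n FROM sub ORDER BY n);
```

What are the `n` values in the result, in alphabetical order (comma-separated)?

compress, merge, parse, release

Base: (compress, dist=0).
Iteration 1: edges from {compress} -> (merge, dist=1), (parse, dist=1), (release, dist=1).
Iteration 2: no outgoing edges from {merge,parse,release}; recursion stops.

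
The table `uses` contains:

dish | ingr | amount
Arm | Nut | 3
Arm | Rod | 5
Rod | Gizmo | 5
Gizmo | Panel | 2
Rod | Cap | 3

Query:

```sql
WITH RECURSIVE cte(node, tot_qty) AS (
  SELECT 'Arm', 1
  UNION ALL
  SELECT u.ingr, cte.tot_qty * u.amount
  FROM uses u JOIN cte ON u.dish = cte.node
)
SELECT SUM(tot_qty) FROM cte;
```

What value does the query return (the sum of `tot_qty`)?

99

Base: (Arm, tot_qty=1).
Iteration 1: components of {Arm} -> Nut = 1*3 = 3, Rod = 1*5 = 5.
Iteration 2: components of {Nut,Rod} -> Cap = 5*3 = 15, Gizmo = 5*5 = 25.
Iteration 3: components of {Cap,Gizmo} -> Panel = 25*2 = 50.
Iteration 4: no further components; recursion stops.
SUM(tot_qty) = 1 + 3 + 5 + 25 + 15 + 50 = 99.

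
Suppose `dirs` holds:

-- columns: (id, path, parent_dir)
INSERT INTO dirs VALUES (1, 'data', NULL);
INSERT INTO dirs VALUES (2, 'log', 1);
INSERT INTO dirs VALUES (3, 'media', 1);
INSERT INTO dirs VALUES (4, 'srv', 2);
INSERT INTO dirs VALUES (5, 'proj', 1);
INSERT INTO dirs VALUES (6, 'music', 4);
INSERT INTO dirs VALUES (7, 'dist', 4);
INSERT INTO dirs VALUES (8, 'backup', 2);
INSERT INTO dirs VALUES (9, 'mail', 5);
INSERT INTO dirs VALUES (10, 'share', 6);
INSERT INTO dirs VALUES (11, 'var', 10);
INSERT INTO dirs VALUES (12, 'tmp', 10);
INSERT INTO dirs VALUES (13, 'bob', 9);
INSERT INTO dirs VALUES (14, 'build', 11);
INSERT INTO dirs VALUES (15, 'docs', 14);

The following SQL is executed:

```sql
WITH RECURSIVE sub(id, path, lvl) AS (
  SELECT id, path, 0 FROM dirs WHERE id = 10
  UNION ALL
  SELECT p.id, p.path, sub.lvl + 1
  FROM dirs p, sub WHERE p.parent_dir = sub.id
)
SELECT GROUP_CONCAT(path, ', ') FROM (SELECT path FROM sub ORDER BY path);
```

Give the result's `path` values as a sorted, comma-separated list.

Base: id=10 (share) at lvl 0.
Iteration 1: rows with parent_dir in {10} -> var (id 11, lvl 1), tmp (id 12, lvl 1).
Iteration 2: rows with parent_dir in {11,12} -> build (id 14, lvl 2).
Iteration 3: rows with parent_dir in {14} -> docs (id 15, lvl 3).
Iteration 4: no rows with parent_dir in {15}; recursion stops.

build, docs, share, tmp, var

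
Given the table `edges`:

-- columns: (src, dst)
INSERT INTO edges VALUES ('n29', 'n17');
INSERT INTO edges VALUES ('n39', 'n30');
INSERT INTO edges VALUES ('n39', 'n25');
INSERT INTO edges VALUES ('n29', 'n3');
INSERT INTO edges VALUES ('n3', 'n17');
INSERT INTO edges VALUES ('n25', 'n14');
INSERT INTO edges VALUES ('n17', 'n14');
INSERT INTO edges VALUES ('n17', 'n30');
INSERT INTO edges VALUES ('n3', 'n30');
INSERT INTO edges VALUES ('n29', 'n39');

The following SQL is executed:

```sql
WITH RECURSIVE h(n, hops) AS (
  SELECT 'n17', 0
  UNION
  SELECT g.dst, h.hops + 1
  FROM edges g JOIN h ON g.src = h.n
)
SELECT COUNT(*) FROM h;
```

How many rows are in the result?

3

Base: (n17, hops=0).
Iteration 1: edges from {n17} -> (n14, hops=1), (n30, hops=1).
Iteration 2: no outgoing edges from {n14,n30}; recursion stops.
Total rows emitted: 3.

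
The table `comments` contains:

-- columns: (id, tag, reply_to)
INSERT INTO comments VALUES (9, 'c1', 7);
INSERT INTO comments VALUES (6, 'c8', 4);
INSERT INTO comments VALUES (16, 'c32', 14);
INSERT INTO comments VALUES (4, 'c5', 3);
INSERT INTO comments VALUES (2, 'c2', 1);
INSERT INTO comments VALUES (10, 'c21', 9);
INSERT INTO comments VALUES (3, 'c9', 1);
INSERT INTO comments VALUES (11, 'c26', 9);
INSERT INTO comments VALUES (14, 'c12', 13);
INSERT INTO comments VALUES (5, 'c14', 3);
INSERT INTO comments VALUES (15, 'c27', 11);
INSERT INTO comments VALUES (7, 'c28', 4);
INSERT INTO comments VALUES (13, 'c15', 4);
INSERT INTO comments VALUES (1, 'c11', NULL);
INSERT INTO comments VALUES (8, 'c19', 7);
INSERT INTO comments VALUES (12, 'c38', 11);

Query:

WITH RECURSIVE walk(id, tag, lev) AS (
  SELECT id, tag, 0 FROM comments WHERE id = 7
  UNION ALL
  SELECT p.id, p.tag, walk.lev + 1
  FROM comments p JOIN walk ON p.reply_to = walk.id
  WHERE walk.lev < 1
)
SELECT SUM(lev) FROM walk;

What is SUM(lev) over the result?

2

Base: id=7 (c28) at lev 0.
Iteration 1: rows with reply_to in {7} -> c19 (id 8, lev 1), c1 (id 9, lev 1).
Iteration 2: lev < 1 fails for all current rows; recursion stops.
SUM(lev) = 0 + 1 + 1 = 2.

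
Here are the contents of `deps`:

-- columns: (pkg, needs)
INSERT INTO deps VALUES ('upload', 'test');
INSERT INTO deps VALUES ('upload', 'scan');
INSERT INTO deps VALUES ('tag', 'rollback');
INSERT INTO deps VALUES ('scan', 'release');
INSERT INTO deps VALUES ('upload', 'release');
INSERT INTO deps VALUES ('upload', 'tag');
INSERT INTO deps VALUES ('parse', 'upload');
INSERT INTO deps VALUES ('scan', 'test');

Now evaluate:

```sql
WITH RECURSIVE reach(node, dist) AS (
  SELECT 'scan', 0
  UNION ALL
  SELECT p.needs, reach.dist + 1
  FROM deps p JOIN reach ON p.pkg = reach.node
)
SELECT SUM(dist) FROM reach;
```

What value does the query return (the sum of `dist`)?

2

Base: (scan, dist=0).
Iteration 1: edges from {scan} -> (release, dist=1), (test, dist=1).
Iteration 2: no outgoing edges from {release,test}; recursion stops.
SUM(dist) = 0 + 1 + 1 = 2.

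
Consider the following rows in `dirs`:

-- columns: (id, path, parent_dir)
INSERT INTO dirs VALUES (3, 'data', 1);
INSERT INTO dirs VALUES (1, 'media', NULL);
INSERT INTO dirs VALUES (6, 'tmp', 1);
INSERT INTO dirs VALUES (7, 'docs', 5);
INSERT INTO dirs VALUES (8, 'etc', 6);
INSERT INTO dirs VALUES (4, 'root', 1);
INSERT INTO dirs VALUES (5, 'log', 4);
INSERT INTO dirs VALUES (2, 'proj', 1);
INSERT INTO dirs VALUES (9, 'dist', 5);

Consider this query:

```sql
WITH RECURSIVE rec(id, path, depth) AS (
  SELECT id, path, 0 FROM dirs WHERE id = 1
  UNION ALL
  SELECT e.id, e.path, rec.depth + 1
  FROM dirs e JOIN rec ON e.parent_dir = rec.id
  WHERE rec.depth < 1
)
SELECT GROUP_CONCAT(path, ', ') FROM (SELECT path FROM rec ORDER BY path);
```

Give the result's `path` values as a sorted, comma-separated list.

Base: id=1 (media) at depth 0.
Iteration 1: rows with parent_dir in {1} -> proj (id 2, depth 1), data (id 3, depth 1), root (id 4, depth 1), tmp (id 6, depth 1).
Iteration 2: depth < 1 fails for all current rows; recursion stops.

data, media, proj, root, tmp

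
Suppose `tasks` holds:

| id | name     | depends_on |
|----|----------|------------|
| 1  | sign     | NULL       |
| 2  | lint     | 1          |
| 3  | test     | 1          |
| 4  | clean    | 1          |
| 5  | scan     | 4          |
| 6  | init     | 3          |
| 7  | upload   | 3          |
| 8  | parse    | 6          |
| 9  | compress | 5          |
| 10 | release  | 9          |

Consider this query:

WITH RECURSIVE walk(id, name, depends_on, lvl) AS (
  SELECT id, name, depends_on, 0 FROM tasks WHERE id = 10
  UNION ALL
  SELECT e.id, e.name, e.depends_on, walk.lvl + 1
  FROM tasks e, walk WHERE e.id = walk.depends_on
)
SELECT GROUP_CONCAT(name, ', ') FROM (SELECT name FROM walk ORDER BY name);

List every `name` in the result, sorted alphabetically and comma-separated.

clean, compress, release, scan, sign

Base: id=10 (release), depends_on=9, lvl 0.
Iteration 1: join on id=9 -> compress (id 9, depends_on=5, lvl 1).
Iteration 2: join on id=5 -> scan (id 5, depends_on=4, lvl 2).
Iteration 3: join on id=4 -> clean (id 4, depends_on=1, lvl 3).
Iteration 4: join on id=1 -> sign (id 1, depends_on=NULL, lvl 4).
Iteration 5: depends_on is NULL; no match; recursion stops.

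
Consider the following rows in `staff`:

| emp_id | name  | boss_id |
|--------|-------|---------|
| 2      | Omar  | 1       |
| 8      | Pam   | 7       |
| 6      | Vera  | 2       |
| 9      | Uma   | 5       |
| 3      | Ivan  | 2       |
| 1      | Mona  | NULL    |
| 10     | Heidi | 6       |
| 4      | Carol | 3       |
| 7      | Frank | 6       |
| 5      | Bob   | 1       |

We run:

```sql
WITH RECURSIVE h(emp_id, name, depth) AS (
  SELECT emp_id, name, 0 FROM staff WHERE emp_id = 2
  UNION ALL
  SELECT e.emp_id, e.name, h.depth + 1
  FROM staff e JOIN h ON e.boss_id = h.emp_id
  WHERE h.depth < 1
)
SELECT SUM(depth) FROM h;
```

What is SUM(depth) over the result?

2

Base: emp_id=2 (Omar) at depth 0.
Iteration 1: rows with boss_id in {2} -> Ivan (id 3, depth 1), Vera (id 6, depth 1).
Iteration 2: depth < 1 fails for all current rows; recursion stops.
SUM(depth) = 0 + 1 + 1 = 2.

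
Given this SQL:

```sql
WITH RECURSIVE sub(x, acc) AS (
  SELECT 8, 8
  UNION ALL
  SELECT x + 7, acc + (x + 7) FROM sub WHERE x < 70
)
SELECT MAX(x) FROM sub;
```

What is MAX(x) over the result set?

Base: x=8, acc=8.
Iteration 1: 8 < 70 holds -> x = 8 + 7 = 15, acc = 8 + 15 = 23.
Iteration 2: 15 < 70 holds -> x = 15 + 7 = 22, acc = 23 + 22 = 45.
Iteration 3: 22 < 70 holds -> x = 22 + 7 = 29, acc = 45 + 29 = 74.
Iteration 4: 29 < 70 holds -> x = 29 + 7 = 36, acc = 74 + 36 = 110.
Iteration 5: 36 < 70 holds -> x = 36 + 7 = 43, acc = 110 + 43 = 153.
Iteration 6: 43 < 70 holds -> x = 43 + 7 = 50, acc = 153 + 50 = 203.
Iteration 7: 50 < 70 holds -> x = 50 + 7 = 57, acc = 203 + 57 = 260.
Iteration 8: 57 < 70 holds -> x = 57 + 7 = 64, acc = 260 + 64 = 324.
Iteration 9: 64 < 70 holds -> x = 64 + 7 = 71, acc = 324 + 71 = 395.
Iteration 10: 71 < 70 fails; recursion stops.
x values: 8, 15, 22, 29, 36, 43, 50, 57, 64, 71; the maximum is 71.

71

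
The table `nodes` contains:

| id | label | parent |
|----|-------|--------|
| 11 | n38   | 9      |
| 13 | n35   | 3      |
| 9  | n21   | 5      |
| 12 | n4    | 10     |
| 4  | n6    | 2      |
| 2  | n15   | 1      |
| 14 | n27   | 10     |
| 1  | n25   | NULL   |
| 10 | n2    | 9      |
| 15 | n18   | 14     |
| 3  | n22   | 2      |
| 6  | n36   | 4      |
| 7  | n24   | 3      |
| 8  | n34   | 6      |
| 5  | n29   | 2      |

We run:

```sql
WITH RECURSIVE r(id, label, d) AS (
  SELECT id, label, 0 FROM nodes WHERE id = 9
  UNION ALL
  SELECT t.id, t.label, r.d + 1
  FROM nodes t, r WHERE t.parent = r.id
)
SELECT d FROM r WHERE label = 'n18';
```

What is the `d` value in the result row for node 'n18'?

Base: id=9 (n21) at d 0.
Iteration 1: rows with parent in {9} -> n2 (id 10, d 1), n38 (id 11, d 1).
Iteration 2: rows with parent in {10,11} -> n4 (id 12, d 2), n27 (id 14, d 2).
Iteration 3: rows with parent in {12,14} -> n18 (id 15, d 3).
Iteration 4: no rows with parent in {15}; recursion stops.

3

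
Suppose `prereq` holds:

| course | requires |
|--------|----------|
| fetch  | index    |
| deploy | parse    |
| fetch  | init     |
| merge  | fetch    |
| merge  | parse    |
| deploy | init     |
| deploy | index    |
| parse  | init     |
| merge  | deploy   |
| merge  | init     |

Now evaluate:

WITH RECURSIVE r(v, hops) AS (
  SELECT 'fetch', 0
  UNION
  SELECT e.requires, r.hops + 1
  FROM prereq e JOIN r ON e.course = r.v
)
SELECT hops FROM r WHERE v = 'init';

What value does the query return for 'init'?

1

Base: (fetch, hops=0).
Iteration 1: edges from {fetch} -> (index, hops=1), (init, hops=1).
Iteration 2: no outgoing edges from {index,init}; recursion stops.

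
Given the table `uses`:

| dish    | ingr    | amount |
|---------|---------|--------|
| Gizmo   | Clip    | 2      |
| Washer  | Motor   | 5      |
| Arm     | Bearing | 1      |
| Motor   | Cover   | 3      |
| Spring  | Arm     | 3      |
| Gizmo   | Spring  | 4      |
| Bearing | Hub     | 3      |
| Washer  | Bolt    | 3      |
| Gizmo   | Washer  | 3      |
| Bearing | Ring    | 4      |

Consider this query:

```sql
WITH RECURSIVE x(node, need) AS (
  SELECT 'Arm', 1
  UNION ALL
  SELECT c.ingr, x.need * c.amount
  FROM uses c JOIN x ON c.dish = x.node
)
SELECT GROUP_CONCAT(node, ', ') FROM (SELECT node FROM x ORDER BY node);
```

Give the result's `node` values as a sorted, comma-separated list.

Arm, Bearing, Hub, Ring

Base: (Arm, need=1).
Iteration 1: components of {Arm} -> Bearing = 1*1 = 1.
Iteration 2: components of {Bearing} -> Hub = 1*3 = 3, Ring = 1*4 = 4.
Iteration 3: no further components; recursion stops.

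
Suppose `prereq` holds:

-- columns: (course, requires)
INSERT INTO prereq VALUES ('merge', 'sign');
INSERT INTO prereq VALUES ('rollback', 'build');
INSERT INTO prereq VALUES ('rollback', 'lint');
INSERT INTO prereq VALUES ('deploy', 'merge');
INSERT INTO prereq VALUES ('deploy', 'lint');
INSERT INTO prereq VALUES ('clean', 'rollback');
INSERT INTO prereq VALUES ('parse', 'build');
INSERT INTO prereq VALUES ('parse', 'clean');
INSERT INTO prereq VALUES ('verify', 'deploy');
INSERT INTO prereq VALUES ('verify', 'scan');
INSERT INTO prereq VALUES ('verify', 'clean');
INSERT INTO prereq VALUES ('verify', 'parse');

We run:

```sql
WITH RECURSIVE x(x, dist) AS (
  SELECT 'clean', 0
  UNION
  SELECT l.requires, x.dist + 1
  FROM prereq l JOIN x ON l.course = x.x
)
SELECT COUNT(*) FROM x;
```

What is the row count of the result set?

Base: (clean, dist=0).
Iteration 1: edges from {clean} -> (rollback, dist=1).
Iteration 2: edges from {rollback} -> (build, dist=2), (lint, dist=2).
Iteration 3: no outgoing edges from {build,lint}; recursion stops.
Total rows emitted: 4.

4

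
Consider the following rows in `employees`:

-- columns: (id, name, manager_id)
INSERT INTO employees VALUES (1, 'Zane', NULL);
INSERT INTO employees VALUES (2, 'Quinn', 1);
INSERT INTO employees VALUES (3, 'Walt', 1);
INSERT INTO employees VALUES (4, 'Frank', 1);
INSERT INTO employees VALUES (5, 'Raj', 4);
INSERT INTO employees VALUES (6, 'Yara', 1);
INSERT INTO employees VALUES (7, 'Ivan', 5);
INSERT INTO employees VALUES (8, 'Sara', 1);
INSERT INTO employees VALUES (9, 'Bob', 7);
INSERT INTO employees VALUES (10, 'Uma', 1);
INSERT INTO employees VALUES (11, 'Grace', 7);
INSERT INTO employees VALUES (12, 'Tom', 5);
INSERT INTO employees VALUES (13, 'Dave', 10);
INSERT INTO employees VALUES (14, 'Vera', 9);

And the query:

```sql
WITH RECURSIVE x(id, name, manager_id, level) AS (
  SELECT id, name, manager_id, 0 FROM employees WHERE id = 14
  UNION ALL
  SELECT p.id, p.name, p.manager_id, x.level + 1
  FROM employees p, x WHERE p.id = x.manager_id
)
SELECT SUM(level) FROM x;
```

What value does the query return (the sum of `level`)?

Base: id=14 (Vera), manager_id=9, level 0.
Iteration 1: join on id=9 -> Bob (id 9, manager_id=7, level 1).
Iteration 2: join on id=7 -> Ivan (id 7, manager_id=5, level 2).
Iteration 3: join on id=5 -> Raj (id 5, manager_id=4, level 3).
Iteration 4: join on id=4 -> Frank (id 4, manager_id=1, level 4).
Iteration 5: join on id=1 -> Zane (id 1, manager_id=NULL, level 5).
Iteration 6: manager_id is NULL; no match; recursion stops.
SUM(level) = 0 + 1 + 2 + 3 + 4 + 5 = 15.

15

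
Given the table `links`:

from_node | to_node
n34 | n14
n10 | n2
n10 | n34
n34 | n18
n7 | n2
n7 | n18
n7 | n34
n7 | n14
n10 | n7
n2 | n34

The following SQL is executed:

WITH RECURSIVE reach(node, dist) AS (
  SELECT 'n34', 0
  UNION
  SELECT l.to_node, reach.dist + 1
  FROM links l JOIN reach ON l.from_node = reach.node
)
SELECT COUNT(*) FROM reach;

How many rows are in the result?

Base: (n34, dist=0).
Iteration 1: edges from {n34} -> (n14, dist=1), (n18, dist=1).
Iteration 2: no outgoing edges from {n14,n18}; recursion stops.
Total rows emitted: 3.

3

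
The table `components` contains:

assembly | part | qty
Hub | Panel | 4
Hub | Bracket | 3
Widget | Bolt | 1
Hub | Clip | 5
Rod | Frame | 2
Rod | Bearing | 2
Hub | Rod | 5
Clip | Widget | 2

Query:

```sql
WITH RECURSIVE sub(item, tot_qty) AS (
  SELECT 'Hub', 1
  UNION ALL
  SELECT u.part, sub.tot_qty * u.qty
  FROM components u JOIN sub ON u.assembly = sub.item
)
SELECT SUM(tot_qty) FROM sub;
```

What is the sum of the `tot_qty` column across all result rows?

Base: (Hub, tot_qty=1).
Iteration 1: components of {Hub} -> Bracket = 1*3 = 3, Clip = 1*5 = 5, Panel = 1*4 = 4, Rod = 1*5 = 5.
Iteration 2: components of {Bracket,Clip,Panel,Rod} -> Bearing = 5*2 = 10, Frame = 5*2 = 10, Widget = 5*2 = 10.
Iteration 3: components of {Bearing,Frame,Widget} -> Bolt = 10*1 = 10.
Iteration 4: no further components; recursion stops.
SUM(tot_qty) = 1 + 3 + 5 + 5 + 4 + 10 + 10 + 10 + 10 = 58.

58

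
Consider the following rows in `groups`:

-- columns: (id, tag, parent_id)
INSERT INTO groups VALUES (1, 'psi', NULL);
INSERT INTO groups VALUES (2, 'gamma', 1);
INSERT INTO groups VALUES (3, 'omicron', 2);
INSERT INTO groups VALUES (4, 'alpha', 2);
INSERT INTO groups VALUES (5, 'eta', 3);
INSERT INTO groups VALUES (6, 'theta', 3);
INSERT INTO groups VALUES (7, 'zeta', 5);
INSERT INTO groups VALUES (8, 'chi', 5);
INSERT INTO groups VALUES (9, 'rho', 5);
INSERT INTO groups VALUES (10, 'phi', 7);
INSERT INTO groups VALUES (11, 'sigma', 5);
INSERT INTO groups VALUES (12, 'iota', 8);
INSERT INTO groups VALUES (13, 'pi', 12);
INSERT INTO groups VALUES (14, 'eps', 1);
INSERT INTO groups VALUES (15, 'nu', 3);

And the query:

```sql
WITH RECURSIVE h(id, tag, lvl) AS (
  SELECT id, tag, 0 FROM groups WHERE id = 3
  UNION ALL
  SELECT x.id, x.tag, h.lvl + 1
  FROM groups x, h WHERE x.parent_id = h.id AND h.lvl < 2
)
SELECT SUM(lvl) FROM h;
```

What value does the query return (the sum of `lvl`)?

Base: id=3 (omicron) at lvl 0.
Iteration 1: rows with parent_id in {3} -> eta (id 5, lvl 1), theta (id 6, lvl 1), nu (id 15, lvl 1).
Iteration 2: rows with parent_id in {5,6,15} -> zeta (id 7, lvl 2), chi (id 8, lvl 2), rho (id 9, lvl 2), sigma (id 11, lvl 2).
Iteration 3: lvl < 2 fails for all current rows; recursion stops.
SUM(lvl) = 0 + 1 + 1 + 1 + 2 + 2 + 2 + 2 = 11.

11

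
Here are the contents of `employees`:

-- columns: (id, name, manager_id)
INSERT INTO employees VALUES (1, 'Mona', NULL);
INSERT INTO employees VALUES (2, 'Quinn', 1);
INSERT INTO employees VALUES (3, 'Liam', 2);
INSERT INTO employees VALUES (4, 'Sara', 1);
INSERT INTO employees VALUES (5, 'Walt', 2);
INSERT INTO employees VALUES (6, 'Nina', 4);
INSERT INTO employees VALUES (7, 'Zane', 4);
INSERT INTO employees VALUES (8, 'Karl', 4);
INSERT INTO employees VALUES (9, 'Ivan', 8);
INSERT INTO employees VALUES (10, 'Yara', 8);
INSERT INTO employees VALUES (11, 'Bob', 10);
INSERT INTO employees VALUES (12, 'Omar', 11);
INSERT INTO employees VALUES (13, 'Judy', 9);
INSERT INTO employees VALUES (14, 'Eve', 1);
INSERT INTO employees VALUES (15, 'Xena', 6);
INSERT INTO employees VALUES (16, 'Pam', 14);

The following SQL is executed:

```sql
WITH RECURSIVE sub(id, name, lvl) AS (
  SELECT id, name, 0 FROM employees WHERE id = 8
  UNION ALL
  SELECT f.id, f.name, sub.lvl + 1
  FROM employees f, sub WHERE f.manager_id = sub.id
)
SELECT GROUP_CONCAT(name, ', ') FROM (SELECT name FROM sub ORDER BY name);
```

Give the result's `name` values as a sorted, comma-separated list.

Base: id=8 (Karl) at lvl 0.
Iteration 1: rows with manager_id in {8} -> Ivan (id 9, lvl 1), Yara (id 10, lvl 1).
Iteration 2: rows with manager_id in {9,10} -> Bob (id 11, lvl 2), Judy (id 13, lvl 2).
Iteration 3: rows with manager_id in {11,13} -> Omar (id 12, lvl 3).
Iteration 4: no rows with manager_id in {12}; recursion stops.

Bob, Ivan, Judy, Karl, Omar, Yara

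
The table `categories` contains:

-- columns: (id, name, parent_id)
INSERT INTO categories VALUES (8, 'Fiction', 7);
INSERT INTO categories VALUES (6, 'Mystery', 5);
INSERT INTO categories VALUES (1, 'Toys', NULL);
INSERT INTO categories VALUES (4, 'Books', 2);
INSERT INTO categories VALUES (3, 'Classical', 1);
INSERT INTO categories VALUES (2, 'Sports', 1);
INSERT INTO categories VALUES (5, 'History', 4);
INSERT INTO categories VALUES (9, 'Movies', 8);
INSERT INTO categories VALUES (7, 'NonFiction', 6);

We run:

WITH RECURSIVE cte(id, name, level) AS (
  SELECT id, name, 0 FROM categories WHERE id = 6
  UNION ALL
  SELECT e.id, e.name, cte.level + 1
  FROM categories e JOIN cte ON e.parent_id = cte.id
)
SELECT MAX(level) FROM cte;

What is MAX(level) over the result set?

Base: id=6 (Mystery) at level 0.
Iteration 1: rows with parent_id in {6} -> NonFiction (id 7, level 1).
Iteration 2: rows with parent_id in {7} -> Fiction (id 8, level 2).
Iteration 3: rows with parent_id in {8} -> Movies (id 9, level 3).
Iteration 4: no rows with parent_id in {9}; recursion stops.
level values: 0, 1, 2, 3; the maximum is 3.

3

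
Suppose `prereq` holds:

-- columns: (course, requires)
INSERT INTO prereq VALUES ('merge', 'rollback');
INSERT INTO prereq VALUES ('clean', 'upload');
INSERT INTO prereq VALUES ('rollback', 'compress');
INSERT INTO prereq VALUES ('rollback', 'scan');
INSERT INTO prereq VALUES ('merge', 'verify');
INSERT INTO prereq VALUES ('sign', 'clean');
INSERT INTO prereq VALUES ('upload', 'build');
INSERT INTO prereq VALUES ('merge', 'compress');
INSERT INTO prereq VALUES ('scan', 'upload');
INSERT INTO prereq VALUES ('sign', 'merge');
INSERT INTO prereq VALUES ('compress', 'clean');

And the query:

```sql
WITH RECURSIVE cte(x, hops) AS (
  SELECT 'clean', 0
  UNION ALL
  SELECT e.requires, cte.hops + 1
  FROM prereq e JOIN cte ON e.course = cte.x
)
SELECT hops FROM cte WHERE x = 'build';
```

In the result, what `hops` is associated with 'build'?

2

Base: (clean, hops=0).
Iteration 1: edges from {clean} -> (upload, hops=1).
Iteration 2: edges from {upload} -> (build, hops=2).
Iteration 3: no outgoing edges from {build}; recursion stops.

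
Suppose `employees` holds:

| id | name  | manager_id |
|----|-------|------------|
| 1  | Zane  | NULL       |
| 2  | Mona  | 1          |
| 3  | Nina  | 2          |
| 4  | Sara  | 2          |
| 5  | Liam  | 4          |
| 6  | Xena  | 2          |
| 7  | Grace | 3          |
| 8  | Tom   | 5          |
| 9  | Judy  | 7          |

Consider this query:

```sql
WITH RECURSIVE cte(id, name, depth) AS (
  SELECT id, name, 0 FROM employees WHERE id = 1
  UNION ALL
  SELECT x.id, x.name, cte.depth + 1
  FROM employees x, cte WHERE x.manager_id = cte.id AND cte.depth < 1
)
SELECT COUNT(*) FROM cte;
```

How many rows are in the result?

2

Base: id=1 (Zane) at depth 0.
Iteration 1: rows with manager_id in {1} -> Mona (id 2, depth 1).
Iteration 2: depth < 1 fails for all current rows; recursion stops.
Total rows emitted: 2.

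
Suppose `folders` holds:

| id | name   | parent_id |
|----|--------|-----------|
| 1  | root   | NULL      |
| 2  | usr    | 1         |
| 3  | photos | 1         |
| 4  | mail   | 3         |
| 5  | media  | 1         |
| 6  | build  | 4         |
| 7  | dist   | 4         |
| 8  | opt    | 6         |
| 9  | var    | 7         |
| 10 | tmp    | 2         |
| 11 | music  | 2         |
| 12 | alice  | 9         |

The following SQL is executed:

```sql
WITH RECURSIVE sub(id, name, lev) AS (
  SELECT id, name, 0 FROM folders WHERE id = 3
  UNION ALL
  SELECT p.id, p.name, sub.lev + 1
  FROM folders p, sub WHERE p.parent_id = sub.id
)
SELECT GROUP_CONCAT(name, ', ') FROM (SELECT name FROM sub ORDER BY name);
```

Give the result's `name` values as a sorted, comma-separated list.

Base: id=3 (photos) at lev 0.
Iteration 1: rows with parent_id in {3} -> mail (id 4, lev 1).
Iteration 2: rows with parent_id in {4} -> build (id 6, lev 2), dist (id 7, lev 2).
Iteration 3: rows with parent_id in {6,7} -> opt (id 8, lev 3), var (id 9, lev 3).
Iteration 4: rows with parent_id in {8,9} -> alice (id 12, lev 4).
Iteration 5: no rows with parent_id in {12}; recursion stops.

alice, build, dist, mail, opt, photos, var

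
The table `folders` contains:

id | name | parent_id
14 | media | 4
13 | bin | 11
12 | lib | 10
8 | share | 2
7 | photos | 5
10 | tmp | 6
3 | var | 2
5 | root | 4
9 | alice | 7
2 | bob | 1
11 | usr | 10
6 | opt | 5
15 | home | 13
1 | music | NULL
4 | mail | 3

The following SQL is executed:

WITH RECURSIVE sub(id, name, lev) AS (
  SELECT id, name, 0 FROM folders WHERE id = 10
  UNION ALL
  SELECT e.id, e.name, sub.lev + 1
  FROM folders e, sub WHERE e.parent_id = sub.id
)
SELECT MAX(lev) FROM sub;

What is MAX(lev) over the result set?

Base: id=10 (tmp) at lev 0.
Iteration 1: rows with parent_id in {10} -> usr (id 11, lev 1), lib (id 12, lev 1).
Iteration 2: rows with parent_id in {11,12} -> bin (id 13, lev 2).
Iteration 3: rows with parent_id in {13} -> home (id 15, lev 3).
Iteration 4: no rows with parent_id in {15}; recursion stops.
lev values: 0, 1, 1, 2, 3; the maximum is 3.

3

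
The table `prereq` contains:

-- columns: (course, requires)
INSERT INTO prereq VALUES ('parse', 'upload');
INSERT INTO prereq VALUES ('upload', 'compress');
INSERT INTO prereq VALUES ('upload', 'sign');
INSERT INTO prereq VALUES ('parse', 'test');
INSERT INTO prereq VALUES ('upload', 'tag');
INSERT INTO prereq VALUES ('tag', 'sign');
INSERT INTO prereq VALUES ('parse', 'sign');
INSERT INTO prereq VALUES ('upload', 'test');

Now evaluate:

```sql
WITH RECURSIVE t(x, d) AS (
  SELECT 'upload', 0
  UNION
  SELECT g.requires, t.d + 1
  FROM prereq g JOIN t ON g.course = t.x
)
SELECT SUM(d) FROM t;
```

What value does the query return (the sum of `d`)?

6

Base: (upload, d=0).
Iteration 1: edges from {upload} -> (compress, d=1), (sign, d=1), (tag, d=1), (test, d=1).
Iteration 2: edges from {compress,sign,tag,test} -> (sign, d=2).
Iteration 3: no outgoing edges from {sign}; recursion stops.
SUM(d) = 0 + 1 + 1 + 1 + 1 + 2 = 6.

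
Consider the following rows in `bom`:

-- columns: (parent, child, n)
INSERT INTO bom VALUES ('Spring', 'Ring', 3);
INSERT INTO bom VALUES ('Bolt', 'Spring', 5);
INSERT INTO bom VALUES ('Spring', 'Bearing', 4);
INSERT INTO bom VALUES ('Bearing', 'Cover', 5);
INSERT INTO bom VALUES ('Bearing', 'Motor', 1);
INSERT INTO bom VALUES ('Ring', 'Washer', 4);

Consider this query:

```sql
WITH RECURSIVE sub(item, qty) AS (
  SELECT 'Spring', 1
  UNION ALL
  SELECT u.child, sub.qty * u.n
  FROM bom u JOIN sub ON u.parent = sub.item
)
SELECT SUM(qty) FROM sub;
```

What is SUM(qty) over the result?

Base: (Spring, qty=1).
Iteration 1: components of {Spring} -> Bearing = 1*4 = 4, Ring = 1*3 = 3.
Iteration 2: components of {Bearing,Ring} -> Cover = 4*5 = 20, Motor = 4*1 = 4, Washer = 3*4 = 12.
Iteration 3: no further components; recursion stops.
SUM(qty) = 1 + 4 + 3 + 20 + 4 + 12 = 44.

44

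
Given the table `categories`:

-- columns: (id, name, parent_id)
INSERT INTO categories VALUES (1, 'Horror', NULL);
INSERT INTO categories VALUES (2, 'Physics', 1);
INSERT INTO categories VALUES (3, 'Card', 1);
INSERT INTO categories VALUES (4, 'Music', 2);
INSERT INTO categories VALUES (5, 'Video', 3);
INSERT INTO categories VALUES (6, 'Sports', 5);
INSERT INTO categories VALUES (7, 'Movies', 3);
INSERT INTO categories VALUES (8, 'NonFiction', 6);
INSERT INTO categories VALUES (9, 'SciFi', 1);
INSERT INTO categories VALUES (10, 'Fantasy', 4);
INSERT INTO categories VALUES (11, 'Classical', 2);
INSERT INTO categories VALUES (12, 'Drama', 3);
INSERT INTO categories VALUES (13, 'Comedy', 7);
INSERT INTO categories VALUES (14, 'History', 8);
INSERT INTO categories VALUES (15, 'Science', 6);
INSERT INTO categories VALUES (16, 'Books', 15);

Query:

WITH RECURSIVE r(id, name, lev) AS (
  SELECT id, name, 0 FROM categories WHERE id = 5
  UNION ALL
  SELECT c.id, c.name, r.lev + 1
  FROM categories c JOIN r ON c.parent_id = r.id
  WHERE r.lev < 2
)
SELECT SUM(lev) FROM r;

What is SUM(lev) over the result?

Base: id=5 (Video) at lev 0.
Iteration 1: rows with parent_id in {5} -> Sports (id 6, lev 1).
Iteration 2: rows with parent_id in {6} -> NonFiction (id 8, lev 2), Science (id 15, lev 2).
Iteration 3: lev < 2 fails for all current rows; recursion stops.
SUM(lev) = 0 + 1 + 2 + 2 = 5.

5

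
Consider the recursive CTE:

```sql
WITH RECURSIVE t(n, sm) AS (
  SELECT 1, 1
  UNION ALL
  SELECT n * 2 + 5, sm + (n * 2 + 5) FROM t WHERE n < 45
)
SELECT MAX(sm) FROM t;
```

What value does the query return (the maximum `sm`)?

Base: n=1, sm=1.
Iteration 1: 1 < 45 holds -> n = 1 * 2 + 5 = 7, sm = 1 + 7 = 8.
Iteration 2: 7 < 45 holds -> n = 7 * 2 + 5 = 19, sm = 8 + 19 = 27.
Iteration 3: 19 < 45 holds -> n = 19 * 2 + 5 = 43, sm = 27 + 43 = 70.
Iteration 4: 43 < 45 holds -> n = 43 * 2 + 5 = 91, sm = 70 + 91 = 161.
Iteration 5: 91 < 45 fails; recursion stops.
sm values: 1, 8, 27, 70, 161; the maximum is 161.

161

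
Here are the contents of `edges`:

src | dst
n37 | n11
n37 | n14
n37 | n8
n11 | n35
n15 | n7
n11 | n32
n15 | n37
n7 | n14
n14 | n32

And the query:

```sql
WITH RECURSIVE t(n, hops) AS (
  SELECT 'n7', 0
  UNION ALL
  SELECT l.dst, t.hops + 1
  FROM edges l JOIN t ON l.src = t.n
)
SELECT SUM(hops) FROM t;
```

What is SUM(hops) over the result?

Base: (n7, hops=0).
Iteration 1: edges from {n7} -> (n14, hops=1).
Iteration 2: edges from {n14} -> (n32, hops=2).
Iteration 3: no outgoing edges from {n32}; recursion stops.
SUM(hops) = 0 + 1 + 2 = 3.

3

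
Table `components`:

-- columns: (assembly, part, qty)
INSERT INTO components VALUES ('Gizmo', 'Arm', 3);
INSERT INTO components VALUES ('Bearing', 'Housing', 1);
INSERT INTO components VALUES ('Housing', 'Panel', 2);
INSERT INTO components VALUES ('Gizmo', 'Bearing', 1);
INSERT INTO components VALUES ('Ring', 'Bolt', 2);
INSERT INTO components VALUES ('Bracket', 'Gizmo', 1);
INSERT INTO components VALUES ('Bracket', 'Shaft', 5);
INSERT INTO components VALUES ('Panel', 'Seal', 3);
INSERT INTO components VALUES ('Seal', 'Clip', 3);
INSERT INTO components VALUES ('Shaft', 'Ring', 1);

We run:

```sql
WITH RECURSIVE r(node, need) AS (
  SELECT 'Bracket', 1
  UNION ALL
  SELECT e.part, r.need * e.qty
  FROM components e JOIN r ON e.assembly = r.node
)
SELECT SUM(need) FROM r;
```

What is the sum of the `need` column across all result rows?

Base: (Bracket, need=1).
Iteration 1: components of {Bracket} -> Gizmo = 1*1 = 1, Shaft = 1*5 = 5.
Iteration 2: components of {Gizmo,Shaft} -> Arm = 1*3 = 3, Bearing = 1*1 = 1, Ring = 5*1 = 5.
Iteration 3: components of {Arm,Bearing,Ring} -> Bolt = 5*2 = 10, Housing = 1*1 = 1.
Iteration 4: components of {Bolt,Housing} -> Panel = 1*2 = 2.
Iteration 5: components of {Panel} -> Seal = 2*3 = 6.
Iteration 6: components of {Seal} -> Clip = 6*3 = 18.
Iteration 7: no further components; recursion stops.
SUM(need) = 1 + 1 + 5 + 1 + 3 + 5 + 1 + 10 + 2 + 6 + 18 = 53.

53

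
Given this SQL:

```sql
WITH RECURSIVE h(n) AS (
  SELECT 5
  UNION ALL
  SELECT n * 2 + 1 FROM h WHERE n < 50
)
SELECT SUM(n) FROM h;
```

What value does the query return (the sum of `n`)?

Base: n=5.
Iteration 1: 5 < 50 holds -> n = 5 * 2 + 1 = 11.
Iteration 2: 11 < 50 holds -> n = 11 * 2 + 1 = 23.
Iteration 3: 23 < 50 holds -> n = 23 * 2 + 1 = 47.
Iteration 4: 47 < 50 holds -> n = 47 * 2 + 1 = 95.
Iteration 5: 95 < 50 fails; recursion stops.
SUM(n) = 5 + 11 + 23 + 47 + 95 = 181.

181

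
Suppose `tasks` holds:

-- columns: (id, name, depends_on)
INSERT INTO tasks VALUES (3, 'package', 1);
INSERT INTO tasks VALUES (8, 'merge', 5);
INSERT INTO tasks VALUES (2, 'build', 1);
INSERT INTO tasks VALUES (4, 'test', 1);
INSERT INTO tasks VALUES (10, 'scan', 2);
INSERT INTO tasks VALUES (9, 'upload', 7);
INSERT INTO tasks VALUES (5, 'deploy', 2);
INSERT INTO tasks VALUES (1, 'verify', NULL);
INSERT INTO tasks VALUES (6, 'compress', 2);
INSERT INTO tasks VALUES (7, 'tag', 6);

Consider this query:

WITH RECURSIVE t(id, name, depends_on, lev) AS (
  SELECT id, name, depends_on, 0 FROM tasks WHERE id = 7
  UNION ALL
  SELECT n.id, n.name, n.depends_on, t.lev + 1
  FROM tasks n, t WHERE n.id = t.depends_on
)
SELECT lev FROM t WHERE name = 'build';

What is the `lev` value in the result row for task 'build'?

2

Base: id=7 (tag), depends_on=6, lev 0.
Iteration 1: join on id=6 -> compress (id 6, depends_on=2, lev 1).
Iteration 2: join on id=2 -> build (id 2, depends_on=1, lev 2).
Iteration 3: join on id=1 -> verify (id 1, depends_on=NULL, lev 3).
Iteration 4: depends_on is NULL; no match; recursion stops.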